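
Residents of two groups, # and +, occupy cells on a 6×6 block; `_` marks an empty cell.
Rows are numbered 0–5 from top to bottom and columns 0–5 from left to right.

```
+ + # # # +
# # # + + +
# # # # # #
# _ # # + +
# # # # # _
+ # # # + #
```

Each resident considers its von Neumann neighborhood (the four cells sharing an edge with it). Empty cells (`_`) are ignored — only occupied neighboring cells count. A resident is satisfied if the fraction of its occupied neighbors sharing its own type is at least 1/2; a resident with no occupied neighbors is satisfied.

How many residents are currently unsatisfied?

(0,0)+ 1/2 ✓
(0,1)+ 1/3 ✗
(0,2)# 2/3 ✓
(0,3)# 2/3 ✓
(0,4)# 1/3 ✗
(0,5)+ 1/2 ✓
(1,0)# 2/3 ✓
(1,1)# 3/4 ✓
(1,2)# 3/4 ✓
(1,3)+ 1/4 ✗
(1,4)+ 2/4 ✓
(1,5)+ 2/3 ✓
(2,0)# 3/3 ✓
(2,1)# 3/3 ✓
(2,2)# 4/4 ✓
(2,3)# 3/4 ✓
(2,4)# 2/4 ✓
(2,5)# 1/3 ✗
(3,0)# 2/2 ✓
(3,2)# 3/3 ✓
(3,3)# 3/4 ✓
(3,4)+ 1/4 ✗
(3,5)+ 1/2 ✓
(4,0)# 2/3 ✓
(4,1)# 3/3 ✓
(4,2)# 4/4 ✓
(4,3)# 4/4 ✓
(4,4)# 1/3 ✗
(5,0)+ 0/2 ✗
(5,1)# 2/3 ✓
(5,2)# 3/3 ✓
(5,3)# 2/3 ✓
(5,4)+ 0/3 ✗
(5,5)# 0/1 ✗
Unsatisfied: (0,1), (0,4), (1,3), (2,5), (3,4), (4,4), (5,0), (5,4), (5,5) — 9 in total.

9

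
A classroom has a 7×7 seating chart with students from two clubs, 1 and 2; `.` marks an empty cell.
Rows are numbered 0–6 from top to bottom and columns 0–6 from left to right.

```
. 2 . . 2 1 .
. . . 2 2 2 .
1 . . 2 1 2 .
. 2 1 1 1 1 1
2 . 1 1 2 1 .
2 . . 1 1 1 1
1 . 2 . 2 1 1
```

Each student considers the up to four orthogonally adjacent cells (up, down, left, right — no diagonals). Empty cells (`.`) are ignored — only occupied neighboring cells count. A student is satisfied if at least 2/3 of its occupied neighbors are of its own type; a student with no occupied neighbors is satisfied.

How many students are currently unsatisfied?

11

(0,1)2 0/0 satisfied
(0,4)2 1/2 not
(0,5)1 0/2 not
(1,3)2 2/2 satisfied
(1,4)2 3/4 satisfied
(1,5)2 2/3 satisfied
(2,0)1 0/0 satisfied
(2,3)2 1/3 not
(2,4)1 1/4 not
(2,5)2 1/3 not
(3,1)2 0/1 not
(3,2)1 2/3 satisfied
(3,3)1 3/4 satisfied
(3,4)1 3/4 satisfied
(3,5)1 3/4 satisfied
(3,6)1 1/1 satisfied
(4,0)2 1/1 satisfied
(4,2)1 2/2 satisfied
(4,3)1 3/4 satisfied
(4,4)2 0/4 not
(4,5)1 2/3 satisfied
(5,0)2 1/2 not
(5,3)1 2/2 satisfied
(5,4)1 2/4 not
(5,5)1 4/4 satisfied
(5,6)1 2/2 satisfied
(6,0)1 0/1 not
(6,2)2 0/0 satisfied
(6,4)2 0/2 not
(6,5)1 2/3 satisfied
(6,6)1 2/2 satisfied
Unsatisfied: (0,4), (0,5), (2,3), (2,4), (2,5), (3,1), (4,4), (5,0), (5,4), (6,0), (6,4) — 11 in total.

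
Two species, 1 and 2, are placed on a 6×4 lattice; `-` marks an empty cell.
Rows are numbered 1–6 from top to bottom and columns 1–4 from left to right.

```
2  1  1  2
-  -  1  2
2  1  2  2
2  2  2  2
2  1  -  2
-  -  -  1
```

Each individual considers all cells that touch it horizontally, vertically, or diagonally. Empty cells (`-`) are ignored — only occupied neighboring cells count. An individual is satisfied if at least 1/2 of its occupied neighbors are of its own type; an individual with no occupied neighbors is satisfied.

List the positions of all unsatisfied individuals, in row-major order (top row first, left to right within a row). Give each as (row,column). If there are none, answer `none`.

(1,1), (1,4), (2,3), (3,2), (5,2), (6,4)

Row 1: (1,1)2 0/1 unhappy · (1,2)1 2/3 ok · (1,3)1 2/4 ok · (1,4)2 1/3 unhappy
Row 2: (2,3)1 3/7 unhappy · (2,4)2 3/5 ok
Row 3: (3,1)2 2/3 ok · (3,2)1 1/6 unhappy · (3,3)2 5/7 ok · (3,4)2 4/5 ok
Row 4: (4,1)2 3/5 ok · (4,2)2 5/7 ok · (4,3)2 5/7 ok · (4,4)2 4/4 ok
Row 5: (5,1)2 2/3 ok · (5,2)1 0/4 unhappy · (5,4)2 2/3 ok
Row 6: (6,4)1 0/1 unhappy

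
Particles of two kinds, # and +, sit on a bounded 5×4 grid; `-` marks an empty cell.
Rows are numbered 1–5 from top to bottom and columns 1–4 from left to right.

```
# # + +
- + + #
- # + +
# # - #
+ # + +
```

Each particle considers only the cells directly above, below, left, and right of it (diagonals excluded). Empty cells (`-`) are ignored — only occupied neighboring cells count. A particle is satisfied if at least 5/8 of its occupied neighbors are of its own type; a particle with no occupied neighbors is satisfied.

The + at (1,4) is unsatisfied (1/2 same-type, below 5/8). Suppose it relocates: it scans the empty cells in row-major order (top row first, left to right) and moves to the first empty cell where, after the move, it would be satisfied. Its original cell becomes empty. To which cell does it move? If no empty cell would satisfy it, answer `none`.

Vacating (1,4). Empty cells in order:
  (2,1): 1/2 same-type → still unsatisfied.
  (3,1): 0/2 same-type → still unsatisfied.
  (4,3): 2/4 same-type → still unsatisfied.

none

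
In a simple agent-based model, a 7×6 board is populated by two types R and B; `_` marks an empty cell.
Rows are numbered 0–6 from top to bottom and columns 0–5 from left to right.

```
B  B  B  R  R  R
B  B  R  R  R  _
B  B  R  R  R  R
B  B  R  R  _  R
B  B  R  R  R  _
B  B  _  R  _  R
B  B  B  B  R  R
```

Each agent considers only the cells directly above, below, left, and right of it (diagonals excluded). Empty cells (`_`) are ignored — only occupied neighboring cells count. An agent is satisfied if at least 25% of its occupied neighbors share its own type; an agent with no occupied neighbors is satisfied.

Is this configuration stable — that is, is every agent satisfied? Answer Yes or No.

Yes

Row 0: (0,0)B 2/2 ok · (0,1)B 3/3 ok · (0,2)B 1/3 ok · (0,3)R 2/3 ok · (0,4)R 3/3 ok · (0,5)R 1/1 ok
Row 1: (1,0)B 3/3 ok · (1,1)B 3/4 ok · (1,2)R 2/4 ok · (1,3)R 4/4 ok · (1,4)R 3/3 ok
Row 2: (2,0)B 3/3 ok · (2,1)B 3/4 ok · (2,2)R 3/4 ok · (2,3)R 4/4 ok · (2,4)R 3/3 ok · (2,5)R 2/2 ok
Row 3: (3,0)B 3/3 ok · (3,1)B 3/4 ok · (3,2)R 3/4 ok · (3,3)R 3/3 ok · (3,5)R 1/1 ok
Row 4: (4,0)B 3/3 ok · (4,1)B 3/4 ok · (4,2)R 2/3 ok · (4,3)R 4/4 ok · (4,4)R 1/1 ok
Row 5: (5,0)B 3/3 ok · (5,1)B 3/3 ok · (5,3)R 1/2 ok · (5,5)R 1/1 ok
Row 6: (6,0)B 2/2 ok · (6,1)B 3/3 ok · (6,2)B 2/2 ok · (6,3)B 1/3 ok · (6,4)R 1/2 ok · (6,5)R 2/2 ok
All meet the threshold, so the configuration is stable.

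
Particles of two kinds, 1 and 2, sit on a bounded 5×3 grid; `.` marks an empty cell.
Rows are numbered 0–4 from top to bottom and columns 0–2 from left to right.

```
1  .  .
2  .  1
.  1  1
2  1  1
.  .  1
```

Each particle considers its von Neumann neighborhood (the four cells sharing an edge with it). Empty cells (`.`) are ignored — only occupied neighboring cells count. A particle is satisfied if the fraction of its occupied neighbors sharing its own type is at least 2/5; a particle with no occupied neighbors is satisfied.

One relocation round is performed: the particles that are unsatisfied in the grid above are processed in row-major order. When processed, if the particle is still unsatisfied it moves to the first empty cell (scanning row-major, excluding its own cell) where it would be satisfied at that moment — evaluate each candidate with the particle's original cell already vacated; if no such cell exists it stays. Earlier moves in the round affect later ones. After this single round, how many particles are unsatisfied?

Initially unsatisfied (in order): (0,0), (1,0), (3,0).
  (0,0) → (0,1).
  (1,0): now satisfied by earlier moves; stays.
  (3,0) → (0,0).
Resulting grid:
2 1 .
2 . 1
. 1 1
. 1 1
. . 1
Unsatisfied now: (0,1).

1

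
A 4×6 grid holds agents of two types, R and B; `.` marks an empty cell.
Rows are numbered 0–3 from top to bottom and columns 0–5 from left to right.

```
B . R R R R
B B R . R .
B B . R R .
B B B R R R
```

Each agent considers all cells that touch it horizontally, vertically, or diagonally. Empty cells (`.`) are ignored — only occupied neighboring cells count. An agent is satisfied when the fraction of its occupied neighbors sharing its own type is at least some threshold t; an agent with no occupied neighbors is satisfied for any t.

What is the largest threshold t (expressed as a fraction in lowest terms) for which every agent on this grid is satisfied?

Row 0: (0,0)B 2/2 · (0,2)R 2/3 · (0,3)R 4/4 · (0,4)R 3/3 · (0,5)R 2/2
Row 1: (1,0)B 4/4 · (1,1)B 4/6 · (1,2)R 3/5 · (1,4)R 5/5
Row 2: (2,0)B 5/5 · (2,1)B 6/7 · (2,3)R 5/6 · (2,4)R 5/5
Row 3: (3,0)B 3/3 · (3,1)B 4/4 · (3,2)B 2/4 · (3,3)R 3/4 · (3,4)R 4/4 · (3,5)R 2/2
The smallest same-type fraction is 2/4 at (3,2), which reduces to 1/2. Any threshold above that leaves this agent unsatisfied.

1/2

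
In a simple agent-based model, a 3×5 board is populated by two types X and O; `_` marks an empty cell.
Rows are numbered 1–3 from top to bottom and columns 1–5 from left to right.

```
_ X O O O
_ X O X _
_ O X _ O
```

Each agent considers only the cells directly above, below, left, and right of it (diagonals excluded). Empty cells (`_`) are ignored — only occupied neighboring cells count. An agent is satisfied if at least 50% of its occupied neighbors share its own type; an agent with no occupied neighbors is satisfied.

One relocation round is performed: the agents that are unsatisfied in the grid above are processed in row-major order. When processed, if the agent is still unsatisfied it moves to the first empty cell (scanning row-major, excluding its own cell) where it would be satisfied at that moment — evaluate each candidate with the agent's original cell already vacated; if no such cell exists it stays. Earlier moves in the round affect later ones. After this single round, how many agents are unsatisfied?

2

Initially unsatisfied (in order): (2,2), (2,3), (2,4), (3,2), (3,3).
  (2,2) → (1,1).
  (2,3) → (2,2).
  (2,4) → (2,1).
  (3,2): now satisfied by earlier moves; stays.
  (3,3) → (3,1).
Resulting grid:
X X O O O
X O _ _ _
X O _ _ O
Unsatisfied now: (1,2), (2,2).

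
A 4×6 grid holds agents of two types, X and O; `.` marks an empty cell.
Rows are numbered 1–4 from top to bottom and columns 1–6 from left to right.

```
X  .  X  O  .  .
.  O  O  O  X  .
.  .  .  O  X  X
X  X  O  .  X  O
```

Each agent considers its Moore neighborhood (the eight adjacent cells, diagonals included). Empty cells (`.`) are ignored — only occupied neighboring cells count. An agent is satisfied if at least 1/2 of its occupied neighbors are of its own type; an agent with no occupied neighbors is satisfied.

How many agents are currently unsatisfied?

5

(1,1)X 0/1 ✗
(1,3)X 0/4 ✗
(1,4)O 2/4 ✓
(2,2)O 1/3 ✗
(2,3)O 4/5 ✓
(2,4)O 3/6 ✓
(2,5)X 2/5 ✗
(3,4)O 3/6 ✓
(3,5)X 3/6 ✓
(3,6)X 3/4 ✓
(4,1)X 1/1 ✓
(4,2)X 1/2 ✓
(4,3)O 1/2 ✓
(4,5)X 2/4 ✓
(4,6)O 0/3 ✗
Unsatisfied: (1,1), (1,3), (2,2), (2,5), (4,6) — 5 in total.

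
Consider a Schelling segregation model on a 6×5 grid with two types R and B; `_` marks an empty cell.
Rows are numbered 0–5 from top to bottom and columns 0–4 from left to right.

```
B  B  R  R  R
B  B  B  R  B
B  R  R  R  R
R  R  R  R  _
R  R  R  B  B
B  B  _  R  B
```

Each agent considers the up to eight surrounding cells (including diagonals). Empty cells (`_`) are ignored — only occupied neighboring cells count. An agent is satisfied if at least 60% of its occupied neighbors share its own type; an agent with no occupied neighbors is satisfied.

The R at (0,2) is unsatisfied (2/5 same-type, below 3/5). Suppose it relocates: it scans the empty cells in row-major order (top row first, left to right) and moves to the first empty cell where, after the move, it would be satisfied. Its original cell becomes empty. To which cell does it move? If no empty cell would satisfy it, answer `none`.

(3,4)

Vacating (0,2). Empty cells in order:
  (3,4): 3/5 same-type → satisfied — stop here.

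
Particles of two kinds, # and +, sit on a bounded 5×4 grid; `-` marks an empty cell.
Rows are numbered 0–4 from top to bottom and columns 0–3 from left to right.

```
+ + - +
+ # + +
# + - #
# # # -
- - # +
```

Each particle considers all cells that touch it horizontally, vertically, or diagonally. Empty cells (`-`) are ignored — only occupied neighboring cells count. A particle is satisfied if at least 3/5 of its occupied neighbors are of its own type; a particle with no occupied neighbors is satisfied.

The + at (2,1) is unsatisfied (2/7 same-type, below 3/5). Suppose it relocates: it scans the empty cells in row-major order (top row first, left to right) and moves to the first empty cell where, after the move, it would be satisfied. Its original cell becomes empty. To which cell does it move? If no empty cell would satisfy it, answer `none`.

(0,2)

Vacating (2,1). Empty cells in order:
  (0,2): 4/5 same-type → satisfied — stop here.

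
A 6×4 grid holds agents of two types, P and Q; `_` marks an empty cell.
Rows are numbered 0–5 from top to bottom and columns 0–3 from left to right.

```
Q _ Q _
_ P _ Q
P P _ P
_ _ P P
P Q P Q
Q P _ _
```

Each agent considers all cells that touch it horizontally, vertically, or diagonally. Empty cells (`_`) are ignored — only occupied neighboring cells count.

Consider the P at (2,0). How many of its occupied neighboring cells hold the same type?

2

Occupied neighbors of (2,0): (1,1)=P, (2,1)=P.
Same type (P): 2 of 2.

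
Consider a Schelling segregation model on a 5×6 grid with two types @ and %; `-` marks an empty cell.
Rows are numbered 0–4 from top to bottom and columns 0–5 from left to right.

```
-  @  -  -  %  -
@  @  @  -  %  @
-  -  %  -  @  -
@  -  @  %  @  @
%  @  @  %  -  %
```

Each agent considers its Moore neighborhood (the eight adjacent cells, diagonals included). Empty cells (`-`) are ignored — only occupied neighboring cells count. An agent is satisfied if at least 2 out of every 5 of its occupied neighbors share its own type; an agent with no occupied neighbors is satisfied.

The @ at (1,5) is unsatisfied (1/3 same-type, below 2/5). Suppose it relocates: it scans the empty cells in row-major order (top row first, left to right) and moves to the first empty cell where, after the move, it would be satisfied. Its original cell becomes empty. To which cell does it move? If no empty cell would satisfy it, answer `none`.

(0,0)

Vacating (1,5). Empty cells in order:
  (0,0): 3/3 same-type → satisfied — stop here.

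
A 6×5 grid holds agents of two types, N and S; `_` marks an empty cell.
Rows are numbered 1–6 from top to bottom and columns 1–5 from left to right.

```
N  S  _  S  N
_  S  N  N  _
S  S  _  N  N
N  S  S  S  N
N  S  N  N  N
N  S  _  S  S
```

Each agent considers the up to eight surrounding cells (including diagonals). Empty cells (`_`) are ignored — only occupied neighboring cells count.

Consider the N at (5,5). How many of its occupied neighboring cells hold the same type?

Occupied neighbors of (5,5): (4,4)=S, (4,5)=N, (5,4)=N, (6,4)=S, (6,5)=S.
Same type (N): 2 of 5.

2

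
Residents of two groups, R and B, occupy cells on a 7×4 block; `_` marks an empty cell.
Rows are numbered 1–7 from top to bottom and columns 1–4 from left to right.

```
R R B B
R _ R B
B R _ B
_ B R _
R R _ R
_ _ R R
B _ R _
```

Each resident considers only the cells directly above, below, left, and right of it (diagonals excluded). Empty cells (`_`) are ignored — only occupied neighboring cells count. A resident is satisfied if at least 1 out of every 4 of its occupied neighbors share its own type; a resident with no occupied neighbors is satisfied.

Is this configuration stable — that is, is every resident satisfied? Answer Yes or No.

No

Row 1: (1,1)R 2/2 ok · (1,2)R 1/2 ok · (1,3)B 1/3 ok · (1,4)B 2/2 ok
Row 2: (2,1)R 1/2 ok · (2,3)R 0/2 unhappy · (2,4)B 2/3 ok
Row 3: (3,1)B 0/2 unhappy · (3,2)R 0/2 unhappy · (3,4)B 1/1 ok
Row 4: (4,2)B 0/3 unhappy · (4,3)R 0/1 unhappy
Row 5: (5,1)R 1/1 ok · (5,2)R 1/2 ok · (5,4)R 1/1 ok
Row 6: (6,3)R 2/2 ok · (6,4)R 2/2 ok
Row 7: (7,1)B 0/0 ok · (7,3)R 1/1 ok
For instance (2,3) has only 0/2 same-type neighbors, below 1/4.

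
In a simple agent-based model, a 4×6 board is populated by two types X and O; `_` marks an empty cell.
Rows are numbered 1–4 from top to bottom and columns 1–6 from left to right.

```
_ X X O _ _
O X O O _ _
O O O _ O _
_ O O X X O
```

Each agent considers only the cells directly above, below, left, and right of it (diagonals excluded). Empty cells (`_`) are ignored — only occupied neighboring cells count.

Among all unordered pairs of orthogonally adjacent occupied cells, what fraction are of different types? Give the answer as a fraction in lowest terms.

2/5

Scan each occupied cell's neighbors to the right and below so each pair is counted once.
Row 1: X(1,2)–X(1,3)= X(1,2)–X(2,2)= X(1,3)–O(1,4)≠ X(1,3)–O(2,3)≠ O(1,4)–O(2,4)=  → 2/5 unlike.
Row 2: O(2,1)–X(2,2)≠ O(2,1)–O(3,1)= X(2,2)–O(2,3)≠ X(2,2)–O(3,2)≠ O(2,3)–O(2,4)= O(2,3)–O(3,3)=  → 3/6 unlike.
Row 3: O(3,1)–O(3,2)= O(3,2)–O(3,3)= O(3,2)–O(4,2)= O(3,3)–O(4,3)= O(3,5)–X(4,5)≠  → 1/5 unlike.
Row 4: O(4,2)–O(4,3)= O(4,3)–X(4,4)≠ X(4,4)–X(4,5)= X(4,5)–O(4,6)≠  → 2/4 unlike.
Total adjacent occupied pairs: 20; unlike-type pairs: 8.
8/20 reduces to 2/5.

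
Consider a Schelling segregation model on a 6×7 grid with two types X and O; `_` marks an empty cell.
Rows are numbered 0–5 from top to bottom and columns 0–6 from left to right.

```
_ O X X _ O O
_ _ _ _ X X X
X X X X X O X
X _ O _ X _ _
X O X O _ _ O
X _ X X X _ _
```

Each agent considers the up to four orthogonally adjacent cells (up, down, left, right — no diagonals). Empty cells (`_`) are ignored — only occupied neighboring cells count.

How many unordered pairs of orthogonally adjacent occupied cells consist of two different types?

Scan each occupied cell's neighbors to the right and below so each pair is counted once.
Row 0: O(0,1)–X(0,2)≠ X(0,2)–X(0,3)= O(0,5)–O(0,6)= O(0,5)–X(1,5)≠ O(0,6)–X(1,6)≠  → 3/5 unlike.
Row 1: X(1,4)–X(1,5)= X(1,4)–X(2,4)= X(1,5)–X(1,6)= X(1,5)–O(2,5)≠ X(1,6)–X(2,6)=  → 1/5 unlike.
Row 2: X(2,0)–X(2,1)= X(2,0)–X(3,0)= X(2,1)–X(2,2)= X(2,2)–X(2,3)= X(2,2)–O(3,2)≠ X(2,3)–X(2,4)= X(2,4)–O(2,5)≠ X(2,4)–X(3,4)= O(2,5)–X(2,6)≠  → 3/9 unlike.
Row 3: X(3,0)–X(4,0)= O(3,2)–X(4,2)≠  → 1/2 unlike.
Row 4: X(4,0)–O(4,1)≠ X(4,0)–X(5,0)= O(4,1)–X(4,2)≠ X(4,2)–O(4,3)≠ X(4,2)–X(5,2)= O(4,3)–X(5,3)≠  → 4/6 unlike.
Row 5: X(5,2)–X(5,3)= X(5,3)–X(5,4)=  → 0/2 unlike.
Total adjacent occupied pairs: 29; unlike-type pairs: 12.

12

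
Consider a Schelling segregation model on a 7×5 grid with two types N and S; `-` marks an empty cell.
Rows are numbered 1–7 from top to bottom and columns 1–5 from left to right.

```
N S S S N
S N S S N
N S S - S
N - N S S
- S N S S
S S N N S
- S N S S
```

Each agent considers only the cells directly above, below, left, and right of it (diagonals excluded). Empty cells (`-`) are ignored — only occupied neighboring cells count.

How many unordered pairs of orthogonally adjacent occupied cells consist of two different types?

Scan each occupied cell's neighbors to the right and below so each pair is counted once.
Row 1: N(1,1)–S(1,2)≠ N(1,1)–S(2,1)≠ S(1,2)–S(1,3)= S(1,2)–N(2,2)≠ S(1,3)–S(1,4)= S(1,3)–S(2,3)= S(1,4)–N(1,5)≠ S(1,4)–S(2,4)= N(1,5)–N(2,5)=  → 4/9 unlike.
Row 2: S(2,1)–N(2,2)≠ S(2,1)–N(3,1)≠ N(2,2)–S(2,3)≠ N(2,2)–S(3,2)≠ S(2,3)–S(2,4)= S(2,3)–S(3,3)= S(2,4)–N(2,5)≠ N(2,5)–S(3,5)≠  → 6/8 unlike.
Row 3: N(3,1)–S(3,2)≠ N(3,1)–N(4,1)= S(3,2)–S(3,3)= S(3,3)–N(4,3)≠ S(3,5)–S(4,5)=  → 2/5 unlike.
Row 4: N(4,3)–S(4,4)≠ N(4,3)–N(5,3)= S(4,4)–S(4,5)= S(4,4)–S(5,4)= S(4,5)–S(5,5)=  → 1/5 unlike.
Row 5: S(5,2)–N(5,3)≠ S(5,2)–S(6,2)= N(5,3)–S(5,4)≠ N(5,3)–N(6,3)= S(5,4)–S(5,5)= S(5,4)–N(6,4)≠ S(5,5)–S(6,5)=  → 3/7 unlike.
Row 6: S(6,1)–S(6,2)= S(6,2)–N(6,3)≠ S(6,2)–S(7,2)= N(6,3)–N(6,4)= N(6,3)–N(7,3)= N(6,4)–S(6,5)≠ N(6,4)–S(7,4)≠ S(6,5)–S(7,5)=  → 3/8 unlike.
Row 7: S(7,2)–N(7,3)≠ N(7,3)–S(7,4)≠ S(7,4)–S(7,5)=  → 2/3 unlike.
Total adjacent occupied pairs: 45; unlike-type pairs: 21.

21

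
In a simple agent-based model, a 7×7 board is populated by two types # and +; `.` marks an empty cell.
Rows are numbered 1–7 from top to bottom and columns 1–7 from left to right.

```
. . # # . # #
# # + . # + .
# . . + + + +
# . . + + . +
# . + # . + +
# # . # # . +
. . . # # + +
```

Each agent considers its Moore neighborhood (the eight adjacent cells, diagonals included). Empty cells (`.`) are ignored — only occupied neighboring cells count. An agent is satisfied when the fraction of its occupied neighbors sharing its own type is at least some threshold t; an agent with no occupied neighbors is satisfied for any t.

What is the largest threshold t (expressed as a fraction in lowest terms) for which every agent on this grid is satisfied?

Row 1: (1,3)# 2/3 · (1,4)# 2/3 · (1,6)# 2/3 · (1,7)# 1/2
Row 2: (2,1)# 2/2 · (2,2)# 3/4 · (2,3)+ 1/4 · (2,5)# 2/6 · (2,6)+ 3/6
Row 3: (3,1)# 3/3 · (3,4)+ 4/5 · (3,5)+ 5/6 · (3,6)+ 5/6 · (3,7)+ 3/3
Row 4: (4,1)# 2/2 · (4,4)+ 4/5 · (4,5)+ 5/6 · (4,7)+ 4/4
Row 5: (5,1)# 3/3 · (5,3)+ 1/4 · (5,4)# 2/5 · (5,6)+ 4/5 · (5,7)+ 3/3
Row 6: (6,1)# 2/2 · (6,2)# 2/3 · (6,4)# 4/5 · (6,5)# 4/6 · (6,7)+ 4/4
Row 7: (7,4)# 3/3 · (7,5)# 3/4 · (7,6)+ 2/4 · (7,7)+ 2/2
The smallest same-type fraction is 1/4 at (2,3), which reduces to 1/4. Any threshold above that leaves this agent unsatisfied.

1/4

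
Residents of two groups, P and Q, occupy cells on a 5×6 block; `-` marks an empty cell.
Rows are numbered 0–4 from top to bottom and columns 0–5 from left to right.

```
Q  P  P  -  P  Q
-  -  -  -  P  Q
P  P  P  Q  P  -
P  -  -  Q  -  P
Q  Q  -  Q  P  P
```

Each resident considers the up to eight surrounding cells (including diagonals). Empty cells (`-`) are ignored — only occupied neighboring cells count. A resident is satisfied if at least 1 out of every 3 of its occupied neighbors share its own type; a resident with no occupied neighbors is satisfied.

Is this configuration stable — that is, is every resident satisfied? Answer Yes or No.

No

Row 0: (0,0)Q 0/1 unhappy · (0,1)P 1/2 ok · (0,2)P 1/1 ok · (0,4)P 1/3 ok · (0,5)Q 1/3 ok
Row 1: (1,4)P 2/5 ok · (1,5)Q 1/4 unhappy
Row 2: (2,0)P 2/2 ok · (2,1)P 3/3 ok · (2,2)P 1/3 ok · (2,3)Q 1/4 unhappy · (2,4)P 2/5 ok
Row 3: (3,0)P 2/4 ok · (3,3)Q 2/5 ok · (3,5)P 3/3 ok
Row 4: (4,0)Q 1/2 ok · (4,1)Q 1/2 ok · (4,3)Q 1/2 ok · (4,4)P 2/4 ok · (4,5)P 2/2 ok
For instance (0,0) has only 0/1 same-type neighbors, below 1/3.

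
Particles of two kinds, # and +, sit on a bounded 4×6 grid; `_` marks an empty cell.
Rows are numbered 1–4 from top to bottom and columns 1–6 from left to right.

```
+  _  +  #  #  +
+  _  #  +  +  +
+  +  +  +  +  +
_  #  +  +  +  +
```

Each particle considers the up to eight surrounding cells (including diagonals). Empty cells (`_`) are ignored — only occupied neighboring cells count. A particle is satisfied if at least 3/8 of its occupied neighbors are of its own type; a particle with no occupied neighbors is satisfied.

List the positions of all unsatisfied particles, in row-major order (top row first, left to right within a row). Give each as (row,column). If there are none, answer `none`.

Row 1: (1,1)+ 1/1 ✓ · (1,3)+ 1/3 ✗ · (1,4)# 2/5 ✓ · (1,5)# 1/5 ✗ · (1,6)+ 2/3 ✓
Row 2: (2,1)+ 3/3 ✓ · (2,3)# 1/6 ✗ · (2,4)+ 5/8 ✓ · (2,5)+ 6/8 ✓ · (2,6)+ 4/5 ✓
Row 3: (3,1)+ 2/3 ✓ · (3,2)+ 4/6 ✓ · (3,3)+ 5/7 ✓ · (3,4)+ 7/8 ✓ · (3,5)+ 8/8 ✓ · (3,6)+ 5/5 ✓
Row 4: (4,2)# 0/4 ✗ · (4,3)+ 4/5 ✓ · (4,4)+ 5/5 ✓ · (4,5)+ 5/5 ✓ · (4,6)+ 3/3 ✓

(1,3), (1,5), (2,3), (4,2)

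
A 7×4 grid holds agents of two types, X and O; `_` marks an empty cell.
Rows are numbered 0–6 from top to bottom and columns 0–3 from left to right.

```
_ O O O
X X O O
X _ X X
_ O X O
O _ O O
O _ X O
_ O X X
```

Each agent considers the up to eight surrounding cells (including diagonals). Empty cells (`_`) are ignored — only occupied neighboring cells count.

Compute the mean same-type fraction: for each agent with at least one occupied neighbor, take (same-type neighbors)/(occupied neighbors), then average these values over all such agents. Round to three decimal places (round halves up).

(0,1)O 2/4
(0,2)O 4/5
(0,3)O 3/3
(1,0)X 2/3
(1,1)X 3/6
(1,2)O 4/7
(1,3)O 3/5
(2,0)X 2/3
(2,2)X 3/7
(2,3)X 2/5
(3,1)O 2/5
(3,2)X 2/6
(3,3)O 2/5
(4,0)O 2/2
(4,2)O 4/6
(4,3)O 3/5
(5,0)O 2/2
(5,2)X 2/6
(5,3)O 2/5
(6,1)O 1/3
(6,2)X 2/4
(6,3)X 2/3
Sum over 22 agents: 2/4 + 4/5 + 3/3 + 2/3 + 3/6 + 4/7 + 3/5 + 2/3 + 3/7 + 2/5 + 2/5 + 2/6 + 2/5 + 2/2 + 4/6 + 3/5 + 2/2 + 2/6 + 2/5 + 1/3 + 2/4 + 2/3 = 383/30; mean = 383/30 ÷ 22 = 383/660 = 0.580303… → 0.580.

0.580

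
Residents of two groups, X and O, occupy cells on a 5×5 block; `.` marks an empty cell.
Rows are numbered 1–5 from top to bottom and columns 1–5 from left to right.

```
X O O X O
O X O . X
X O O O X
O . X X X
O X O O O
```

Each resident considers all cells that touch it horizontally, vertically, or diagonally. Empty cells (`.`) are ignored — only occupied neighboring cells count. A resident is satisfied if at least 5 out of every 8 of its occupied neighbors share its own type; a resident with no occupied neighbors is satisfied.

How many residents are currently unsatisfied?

Row 1: (1,1)X 1/3 ✗ · (1,2)O 3/5 ✗ · (1,3)O 2/4 ✗ · (1,4)X 1/4 ✗ · (1,5)O 0/2 ✗
Row 2: (2,1)O 2/5 ✗ · (2,2)X 2/8 ✗ · (2,3)O 5/7 ✓ · (2,5)X 2/4 ✗
Row 3: (3,1)X 1/4 ✗ · (3,2)O 4/7 ✗ · (3,3)O 3/6 ✗ · (3,4)O 2/7 ✗ · (3,5)X 3/4 ✓
Row 4: (4,1)O 2/4 ✗ · (4,3)X 2/7 ✗ · (4,4)X 3/8 ✗ · (4,5)X 2/5 ✗
Row 5: (5,1)O 1/2 ✗ · (5,2)X 1/4 ✗ · (5,3)O 1/4 ✗ · (5,4)O 2/5 ✗ · (5,5)O 1/3 ✗
Unsatisfied: (1,1), (1,2), (1,3), (1,4), (1,5), (2,1), (2,2), (2,5), (3,1), (3,2), (3,3), (3,4), (4,1), (4,3), (4,4), (4,5), (5,1), (5,2), (5,3), (5,4), (5,5) — 21 in total.

21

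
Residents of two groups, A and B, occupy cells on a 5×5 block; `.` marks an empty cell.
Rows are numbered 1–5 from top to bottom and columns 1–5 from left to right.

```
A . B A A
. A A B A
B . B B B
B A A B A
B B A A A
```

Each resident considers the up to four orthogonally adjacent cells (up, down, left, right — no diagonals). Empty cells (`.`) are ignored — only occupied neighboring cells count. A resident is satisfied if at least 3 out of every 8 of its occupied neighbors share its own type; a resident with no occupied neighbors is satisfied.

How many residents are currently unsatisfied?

11

Row 1: (1,1)A 0/0 ✓ · (1,3)B 0/2 ✗ · (1,4)A 1/3 ✗ · (1,5)A 2/2 ✓
Row 2: (2,2)A 1/1 ✓ · (2,3)A 1/4 ✗ · (2,4)B 1/4 ✗ · (2,5)A 1/3 ✗
Row 3: (3,1)B 1/1 ✓ · (3,3)B 1/3 ✗ · (3,4)B 4/4 ✓ · (3,5)B 1/3 ✗
Row 4: (4,1)B 2/3 ✓ · (4,2)A 1/3 ✗ · (4,3)A 2/4 ✓ · (4,4)B 1/4 ✗ · (4,5)A 1/3 ✗
Row 5: (5,1)B 2/2 ✓ · (5,2)B 1/3 ✗ · (5,3)A 2/3 ✓ · (5,4)A 2/3 ✓ · (5,5)A 2/2 ✓
Unsatisfied: (1,3), (1,4), (2,3), (2,4), (2,5), (3,3), (3,5), (4,2), (4,4), (4,5), (5,2) — 11 in total.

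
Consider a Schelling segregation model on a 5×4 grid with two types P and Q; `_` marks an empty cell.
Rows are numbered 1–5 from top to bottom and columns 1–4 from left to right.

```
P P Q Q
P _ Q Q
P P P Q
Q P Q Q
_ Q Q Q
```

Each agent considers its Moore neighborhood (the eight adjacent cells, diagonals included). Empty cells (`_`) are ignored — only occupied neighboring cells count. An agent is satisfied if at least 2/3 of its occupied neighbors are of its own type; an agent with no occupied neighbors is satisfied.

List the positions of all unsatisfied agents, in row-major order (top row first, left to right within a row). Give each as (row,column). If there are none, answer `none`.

(1,1)P 2/2 satisfied
(1,2)P 2/4 not
(1,3)Q 3/4 satisfied
(1,4)Q 3/3 satisfied
(2,1)P 4/4 satisfied
(2,3)Q 4/7 not
(2,4)Q 4/5 satisfied
(3,1)P 3/4 satisfied
(3,2)P 4/7 not
(3,3)P 2/7 not
(3,4)Q 4/5 satisfied
(4,1)Q 1/4 not
(4,2)P 3/7 not
(4,3)Q 5/8 not
(4,4)Q 4/5 satisfied
(5,2)Q 3/4 satisfied
(5,3)Q 4/5 satisfied
(5,4)Q 3/3 satisfied

(1,2), (2,3), (3,2), (3,3), (4,1), (4,2), (4,3)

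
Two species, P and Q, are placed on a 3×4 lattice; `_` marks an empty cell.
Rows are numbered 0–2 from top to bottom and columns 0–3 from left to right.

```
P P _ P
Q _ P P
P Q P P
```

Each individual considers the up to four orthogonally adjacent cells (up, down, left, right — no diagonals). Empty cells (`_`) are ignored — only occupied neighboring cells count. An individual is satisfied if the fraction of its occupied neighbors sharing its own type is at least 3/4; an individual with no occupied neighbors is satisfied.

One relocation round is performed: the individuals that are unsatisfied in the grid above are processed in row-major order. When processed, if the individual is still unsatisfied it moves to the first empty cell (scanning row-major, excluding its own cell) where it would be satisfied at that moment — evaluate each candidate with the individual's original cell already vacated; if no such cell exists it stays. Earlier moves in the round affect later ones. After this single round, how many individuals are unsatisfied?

4

Initially unsatisfied (in order): (0,0), (1,0), (2,0), (2,1), (2,2).
  (0,0) → (0,2).
  (1,0): no empty cell satisfies it; stays.
  (2,0): no empty cell satisfies it; stays.
  (2,1): no empty cell satisfies it; stays.
  (2,2): no empty cell satisfies it; stays.
Resulting grid:
_ P P P
Q _ P P
P Q P P
Unsatisfied now: (1,0), (2,0), (2,1), (2,2).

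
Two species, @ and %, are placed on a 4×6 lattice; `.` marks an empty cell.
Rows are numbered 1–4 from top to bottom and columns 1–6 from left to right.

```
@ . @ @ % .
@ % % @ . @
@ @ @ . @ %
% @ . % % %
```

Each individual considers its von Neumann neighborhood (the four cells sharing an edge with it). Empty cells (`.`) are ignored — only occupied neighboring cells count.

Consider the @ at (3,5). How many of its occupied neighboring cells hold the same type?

0

Occupied neighbors of (3,5): (4,5)=%, (3,6)=%.
Same type (@): 0 of 2.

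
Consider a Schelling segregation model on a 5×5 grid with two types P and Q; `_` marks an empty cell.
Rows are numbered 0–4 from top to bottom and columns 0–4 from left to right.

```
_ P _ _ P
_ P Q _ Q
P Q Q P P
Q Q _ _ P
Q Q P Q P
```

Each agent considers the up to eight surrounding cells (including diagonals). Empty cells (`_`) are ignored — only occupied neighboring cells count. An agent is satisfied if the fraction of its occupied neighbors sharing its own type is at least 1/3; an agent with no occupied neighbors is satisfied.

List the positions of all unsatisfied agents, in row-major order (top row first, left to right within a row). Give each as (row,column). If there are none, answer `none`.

(0,4), (1,4), (2,0), (4,2), (4,3)

(0,1)P 1/2 ✓
(0,4)P 0/1 ✗
(1,1)P 2/5 ✓
(1,2)Q 2/5 ✓
(1,4)Q 0/3 ✗
(2,0)P 1/4 ✗
(2,1)Q 4/6 ✓
(2,2)Q 3/5 ✓
(2,3)P 2/5 ✓
(2,4)P 2/3 ✓
(3,0)Q 4/5 ✓
(3,1)Q 5/7 ✓
(3,4)P 3/4 ✓
(4,0)Q 3/3 ✓
(4,1)Q 3/4 ✓
(4,2)P 0/3 ✗
(4,3)Q 0/3 ✗
(4,4)P 1/2 ✓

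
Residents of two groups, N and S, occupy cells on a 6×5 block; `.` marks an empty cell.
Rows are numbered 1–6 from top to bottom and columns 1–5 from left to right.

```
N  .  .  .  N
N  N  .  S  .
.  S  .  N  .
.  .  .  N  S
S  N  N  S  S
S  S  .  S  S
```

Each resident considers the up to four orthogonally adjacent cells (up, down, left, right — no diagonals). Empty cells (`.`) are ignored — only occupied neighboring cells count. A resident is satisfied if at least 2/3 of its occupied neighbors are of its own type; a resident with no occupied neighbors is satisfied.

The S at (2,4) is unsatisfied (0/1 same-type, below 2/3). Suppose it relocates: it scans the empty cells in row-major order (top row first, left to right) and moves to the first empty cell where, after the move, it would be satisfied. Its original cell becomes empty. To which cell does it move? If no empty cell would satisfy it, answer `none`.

Vacating (2,4). Empty cells in order:
  (1,2): 0/2 same-type → still unsatisfied.
  (1,3): 0/0 same-type → satisfied — stop here.

(1,3)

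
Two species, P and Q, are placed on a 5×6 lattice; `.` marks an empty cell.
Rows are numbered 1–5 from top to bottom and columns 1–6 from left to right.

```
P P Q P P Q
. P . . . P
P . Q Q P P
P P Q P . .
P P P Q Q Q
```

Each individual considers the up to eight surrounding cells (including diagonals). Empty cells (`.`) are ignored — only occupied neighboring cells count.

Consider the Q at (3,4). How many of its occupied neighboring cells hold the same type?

2

Occupied neighbors of (3,4): (3,3)=Q, (3,5)=P, (4,3)=Q, (4,4)=P.
Same type (Q): 2 of 4.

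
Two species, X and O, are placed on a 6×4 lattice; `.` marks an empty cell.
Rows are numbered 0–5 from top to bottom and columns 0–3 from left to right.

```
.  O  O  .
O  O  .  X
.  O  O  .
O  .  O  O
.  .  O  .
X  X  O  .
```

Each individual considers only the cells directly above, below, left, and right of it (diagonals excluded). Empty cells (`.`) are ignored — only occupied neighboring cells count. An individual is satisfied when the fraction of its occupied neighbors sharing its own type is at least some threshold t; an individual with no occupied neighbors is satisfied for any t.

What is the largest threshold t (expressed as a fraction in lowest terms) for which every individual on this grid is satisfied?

1/2

Row 0: (0,1)O 2/2 · (0,2)O 1/1
Row 1: (1,0)O 1/1 · (1,1)O 3/3 · (1,3)X — no occupied neighbors
Row 2: (2,1)O 2/2 · (2,2)O 2/2
Row 3: (3,0)O — no occupied neighbors · (3,2)O 3/3 · (3,3)O 1/1
Row 4: (4,2)O 2/2
Row 5: (5,0)X 1/1 · (5,1)X 1/2 · (5,2)O 1/2
The smallest same-type fraction is 1/2 at (5,1), which reduces to 1/2. Any threshold above that leaves this individual unsatisfied.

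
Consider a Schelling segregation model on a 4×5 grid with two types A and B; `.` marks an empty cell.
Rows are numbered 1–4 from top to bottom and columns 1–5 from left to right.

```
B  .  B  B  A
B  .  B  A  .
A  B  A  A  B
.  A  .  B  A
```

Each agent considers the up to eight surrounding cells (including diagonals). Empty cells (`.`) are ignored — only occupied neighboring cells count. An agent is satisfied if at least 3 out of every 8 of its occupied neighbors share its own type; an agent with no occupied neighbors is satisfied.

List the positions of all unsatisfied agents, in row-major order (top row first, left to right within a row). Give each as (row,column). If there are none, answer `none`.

(1,1)B 1/1 ✓
(1,3)B 2/3 ✓
(1,4)B 2/4 ✓
(1,5)A 1/2 ✓
(2,1)B 2/3 ✓
(2,3)B 3/6 ✓
(2,4)A 3/7 ✓
(3,1)A 1/3 ✗
(3,2)B 2/5 ✓
(3,3)A 3/6 ✓
(3,4)A 3/6 ✓
(3,5)B 1/4 ✗
(4,2)A 2/3 ✓
(4,4)B 1/4 ✗
(4,5)A 1/3 ✗

(3,1), (3,5), (4,4), (4,5)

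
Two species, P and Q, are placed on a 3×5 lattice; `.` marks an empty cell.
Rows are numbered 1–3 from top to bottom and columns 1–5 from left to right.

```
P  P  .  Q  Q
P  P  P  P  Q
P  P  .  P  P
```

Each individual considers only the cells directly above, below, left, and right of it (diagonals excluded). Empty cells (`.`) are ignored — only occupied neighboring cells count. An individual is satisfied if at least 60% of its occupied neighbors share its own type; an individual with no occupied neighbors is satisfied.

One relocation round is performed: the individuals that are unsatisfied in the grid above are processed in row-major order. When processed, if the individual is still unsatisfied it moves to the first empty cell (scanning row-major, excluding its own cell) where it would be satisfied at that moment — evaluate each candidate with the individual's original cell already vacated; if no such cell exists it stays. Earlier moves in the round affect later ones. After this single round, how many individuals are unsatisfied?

Initially unsatisfied (in order): (1,4), (2,4), (2,5), (3,5).
  (1,4): no empty cell satisfies it; stays.
  (2,4) → (1,3).
  (2,5): no empty cell satisfies it; stays.
  (3,5) → (3,3).
Resulting grid:
P P P Q Q
P P P . Q
P P P P .
Unsatisfied now: (1,4).

1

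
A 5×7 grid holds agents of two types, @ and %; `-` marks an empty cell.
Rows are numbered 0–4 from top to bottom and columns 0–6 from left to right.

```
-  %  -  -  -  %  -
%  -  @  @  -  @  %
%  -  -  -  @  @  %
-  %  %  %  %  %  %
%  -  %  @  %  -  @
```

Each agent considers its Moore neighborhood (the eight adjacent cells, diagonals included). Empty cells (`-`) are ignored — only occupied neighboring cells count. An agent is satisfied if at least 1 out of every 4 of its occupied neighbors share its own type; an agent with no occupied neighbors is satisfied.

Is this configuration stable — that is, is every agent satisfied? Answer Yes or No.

Row 0: (0,1)% 1/2 satisfied · (0,5)% 1/2 satisfied
Row 1: (1,0)% 2/2 satisfied · (1,2)@ 1/2 satisfied · (1,3)@ 2/2 satisfied · (1,5)@ 2/5 satisfied · (1,6)% 2/4 satisfied
Row 2: (2,0)% 2/2 satisfied · (2,4)@ 3/6 satisfied · (2,5)@ 2/7 satisfied · (2,6)% 3/5 satisfied
Row 3: (3,1)% 4/4 satisfied · (3,2)% 3/4 satisfied · (3,3)% 4/6 satisfied · (3,4)% 3/6 satisfied · (3,5)% 4/7 satisfied · (3,6)% 2/4 satisfied
Row 4: (4,0)% 1/1 satisfied · (4,2)% 3/4 satisfied · (4,3)@ 0/5 not · (4,4)% 3/4 satisfied · (4,6)@ 0/2 not
For instance (4,3) has only 0/5 same-type neighbors, below 1/4.

No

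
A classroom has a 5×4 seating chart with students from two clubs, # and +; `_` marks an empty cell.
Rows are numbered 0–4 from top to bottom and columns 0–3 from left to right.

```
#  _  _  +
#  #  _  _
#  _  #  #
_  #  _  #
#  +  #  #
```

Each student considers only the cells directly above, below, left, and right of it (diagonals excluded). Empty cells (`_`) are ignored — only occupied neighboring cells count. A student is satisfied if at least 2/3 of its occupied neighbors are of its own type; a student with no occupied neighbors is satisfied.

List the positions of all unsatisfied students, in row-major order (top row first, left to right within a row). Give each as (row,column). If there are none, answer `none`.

(3,1), (4,0), (4,1), (4,2)

Row 0: (0,0)# 1/1 ✓ · (0,3)+ 0/0 ✓
Row 1: (1,0)# 3/3 ✓ · (1,1)# 1/1 ✓
Row 2: (2,0)# 1/1 ✓ · (2,2)# 1/1 ✓ · (2,3)# 2/2 ✓
Row 3: (3,1)# 0/1 ✗ · (3,3)# 2/2 ✓
Row 4: (4,0)# 0/1 ✗ · (4,1)+ 0/3 ✗ · (4,2)# 1/2 ✗ · (4,3)# 2/2 ✓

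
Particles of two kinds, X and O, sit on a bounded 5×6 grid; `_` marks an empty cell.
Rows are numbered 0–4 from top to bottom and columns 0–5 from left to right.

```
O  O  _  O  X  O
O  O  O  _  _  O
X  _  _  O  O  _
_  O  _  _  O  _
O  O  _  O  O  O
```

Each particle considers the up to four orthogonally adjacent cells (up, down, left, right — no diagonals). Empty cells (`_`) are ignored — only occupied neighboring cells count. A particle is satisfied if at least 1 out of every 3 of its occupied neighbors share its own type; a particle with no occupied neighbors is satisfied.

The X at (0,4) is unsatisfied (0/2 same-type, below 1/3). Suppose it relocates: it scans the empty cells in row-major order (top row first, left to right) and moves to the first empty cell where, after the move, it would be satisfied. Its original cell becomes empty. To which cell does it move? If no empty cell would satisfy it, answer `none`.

Vacating (0,4). Empty cells in order:
  (0,2): 0/3 same-type → still unsatisfied.
  (1,3): 0/3 same-type → still unsatisfied.
  (1,4): 0/2 same-type → still unsatisfied.
  (2,1): 1/3 same-type → satisfied — stop here.

(2,1)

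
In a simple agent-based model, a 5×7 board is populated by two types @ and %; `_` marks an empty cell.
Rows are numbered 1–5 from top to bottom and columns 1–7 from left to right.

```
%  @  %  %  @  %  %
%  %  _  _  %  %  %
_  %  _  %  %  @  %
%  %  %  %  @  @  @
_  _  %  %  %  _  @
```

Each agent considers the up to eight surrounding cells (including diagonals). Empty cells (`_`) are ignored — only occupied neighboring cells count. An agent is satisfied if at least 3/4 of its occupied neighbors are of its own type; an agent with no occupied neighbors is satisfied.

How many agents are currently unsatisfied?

12

(1,1)% 2/3 not
(1,2)@ 0/4 not
(1,3)% 2/3 not
(1,4)% 2/3 not
(1,5)@ 0/4 not
(1,6)% 4/5 satisfied
(1,7)% 3/3 satisfied
(2,1)% 3/4 satisfied
(2,2)% 4/5 satisfied
(2,5)% 5/7 not
(2,6)% 6/8 satisfied
(2,7)% 4/5 satisfied
(3,2)% 5/5 satisfied
(3,4)% 4/5 satisfied
(3,5)% 4/7 not
(3,6)@ 3/8 not
(3,7)% 2/5 not
(4,1)% 2/2 satisfied
(4,2)% 4/4 satisfied
(4,3)% 6/6 satisfied
(4,4)% 6/7 satisfied
(4,5)@ 2/7 not
(4,6)@ 4/7 not
(4,7)@ 3/4 satisfied
(5,3)% 4/4 satisfied
(5,4)% 4/5 satisfied
(5,5)% 2/4 not
(5,7)@ 2/2 satisfied
Unsatisfied: (1,1), (1,2), (1,3), (1,4), (1,5), (2,5), (3,5), (3,6), (3,7), (4,5), (4,6), (5,5) — 12 in total.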